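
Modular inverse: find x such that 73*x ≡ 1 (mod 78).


Use the extended Euclidean algorithm on (78, 73); each row r = 78*s + 73*t:
r=78, s=1, t=0
r=73, s=0, t=1
q=1: r=5, s=1, t=-1   [78*(1) + 73*(-1) = 5]
q=14: r=3, s=-14, t=15   [78*(-14) + 73*(15) = 3]
q=1: r=2, s=15, t=-16   [78*(15) + 73*(-16) = 2]
q=1: r=1, s=-29, t=31   [78*(-29) + 73*(31) = 1]
q=2: r=0, s=73, t=-78   [78*(73) + 73*(-78) = 0]
GCD = 1 with t = 31, so 73*(31) ≡ 1 (mod 78)
Inverse = 31 mod 78 = 31
Check: 73 * 31 = 2263 ≡ 1 (mod 78)

73^(-1) ≡ 31 (mod 78)


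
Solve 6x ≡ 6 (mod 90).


GCD(6, 90) = 6 divides 6
Divide: 1x ≡ 1 (mod 15)
x ≡ 1 (mod 15)


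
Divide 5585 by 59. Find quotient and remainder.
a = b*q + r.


5585 = 59 * 94 + 39
Check: 5546 + 39 = 5585

q = 94, r = 39


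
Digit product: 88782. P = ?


8 × 8 × 7 × 8 × 2 = 7168


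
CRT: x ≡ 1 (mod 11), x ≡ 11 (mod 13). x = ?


M = 11*13 = 143
M1 = M/11 = 13, M2 = M/13 = 11
M1^(-1) mod 11 = 6, M2^(-1) mod 13 = 6
x = 1*13*6 + 11*11*6 = 804
804 mod 143 = 89
Check: 89 mod 11 = 1 ✓, 89 mod 13 = 11 ✓

x ≡ 89 (mod 143)


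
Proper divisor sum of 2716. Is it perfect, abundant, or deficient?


Proper divisors: 1, 2, 4, 7, 14, 28, 97, 194, 388, 679, 1358
Sum = 1 + 2 + 4 + 7 + 14 + 28 + 97 + 194 + 388 + 679 + 1358 = 2772
2772 > 2716 → abundant

s(2716) = 2772 (abundant)


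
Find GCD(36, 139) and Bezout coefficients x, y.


Tabular extended Euclidean (each row: r = 36*s + 139*t):
r=36, s=1, t=0
r=139, s=0, t=1
q=0: r=36, s=1, t=0   [36*(1) + 139*(0) = 36]
q=3: r=31, s=-3, t=1   [36*(-3) + 139*(1) = 31]
q=1: r=5, s=4, t=-1   [36*(4) + 139*(-1) = 5]
q=6: r=1, s=-27, t=7   [36*(-27) + 139*(7) = 1]
q=5: r=0, s=139, t=-36   [36*(139) + 139*(-36) = 0]
GCD = 1; from the row with r=1: x=-27, y=7
Check: 36*(-27) + 139*(7) = -972 + 973 = 1

GCD = 1, x = -27, y = 7


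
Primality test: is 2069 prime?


Check divisors up to sqrt(2069) = 45.4863
No divisors found.
2069 is prime.

Yes, 2069 is prime


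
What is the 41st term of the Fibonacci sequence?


Sequence: 1, 1, 2, 3, 5, 8, 13, 21, 34, 55, 89, 144, 233, 377, 610, 987, 1597, 2584, 4181, 6765, 10946, 17711, 28657, 46368, 75025, 121393, 196418, 317811, 514229, 832040, 1346269, 2178309, 3524578, 5702887, 9227465, 14930352, 24157817, 39088169, 63245986, 102334155, 165580141
F(41) = 165580141


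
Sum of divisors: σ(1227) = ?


Divisors of 1227: 1, 3, 409, 1227
Sum = 1 + 3 + 409 + 1227 = 1640

σ(1227) = 1640


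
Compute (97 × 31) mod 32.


97 × 31 = 3007
3007 mod 32 = 31


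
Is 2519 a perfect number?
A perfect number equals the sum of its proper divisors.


Proper divisors of 2519: 1, 11, 229
Sum = 1 + 11 + 229 = 241

No, 2519 is not perfect (241 ≠ 2519)


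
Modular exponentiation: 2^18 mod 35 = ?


2^1 mod 35 = 2
2^2 mod 35 = 4
2^3 mod 35 = 8
2^4 mod 35 = 16
2^5 mod 35 = 32
2^6 mod 35 = 29
2^7 mod 35 = 23
2^8 mod 35 = 11
2^9 mod 35 = 22
2^10 mod 35 = 9
2^11 mod 35 = 18
2^12 mod 35 = 1
2^13 mod 35 = 2
2^14 mod 35 = 4
2^15 mod 35 = 8
2^16 mod 35 = 16
2^17 mod 35 = 32
2^18 mod 35 = 29


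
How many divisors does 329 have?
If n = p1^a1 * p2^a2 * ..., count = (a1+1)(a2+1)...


329 = 7^1 × 47^1
d(329) = (1+1) × (1+1) = 4

4 divisors


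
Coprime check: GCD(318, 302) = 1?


Euclidean algorithm:
318 = 1 * 302 + 16
302 = 18 * 16 + 14
16 = 1 * 14 + 2
14 = 7 * 2 + 0
GCD(318, 302) = 2

No, not coprime (GCD = 2)


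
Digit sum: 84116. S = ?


8 + 4 + 1 + 1 + 6 = 20


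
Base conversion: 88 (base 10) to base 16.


88 (base 10) = 88 (decimal)
88 (decimal) = 58 (base 16)


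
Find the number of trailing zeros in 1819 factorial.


floor(1819/5) = 363
floor(1819/25) = 72
floor(1819/125) = 14
floor(1819/625) = 2
Total = 451

451 trailing zeros


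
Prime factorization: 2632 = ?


2632 / 2 = 1316
1316 / 2 = 658
658 / 2 = 329
329 / 7 = 47
47 / 47 = 1
2632 = 2^3 × 7 × 47


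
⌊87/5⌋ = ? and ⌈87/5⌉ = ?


87/5 = 17.4000
floor = 17
ceil = 18

floor = 17, ceil = 18


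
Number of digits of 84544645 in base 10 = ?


84544645 has 8 digits in base 10
floor(log10(84544645)) + 1 = floor(7.9271) + 1 = 8

8 digits (base 10)


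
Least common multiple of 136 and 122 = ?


GCD(136, 122) = 2
LCM = 136*122/2 = 16592/2 = 8296

LCM = 8296


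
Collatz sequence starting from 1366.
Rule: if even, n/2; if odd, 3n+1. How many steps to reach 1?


1366 → 683 → 2050 → 1025 → 3076 → 1538 → 769 → 2308 → 1154 → 577 → 1732 → 866 → 433 → 1300 → 650 → 325 → 976 → 488 → 244 → 122 → 61 → 184 → 92 → 46 → 23 → 70 → 35 → 106 → 53 → 160 → 80 → 40 → 20 → 10 → 5 → 16 → 8 → 4 → 2 → 1
Total steps = 39

39 steps


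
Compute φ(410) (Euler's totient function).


410 = 2 × 5 × 41
Prime factors: 2, 5, 41
φ(410) = 410 × (1-1/2) × (1-1/5) × (1-1/41)
= 410 × 1/2 × 4/5 × 40/41 = 160

φ(410) = 160


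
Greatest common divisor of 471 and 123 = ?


471 = 3 * 123 + 102
123 = 1 * 102 + 21
102 = 4 * 21 + 18
21 = 1 * 18 + 3
18 = 6 * 3 + 0
GCD = 3


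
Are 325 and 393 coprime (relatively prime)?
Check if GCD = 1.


Euclidean algorithm:
393 = 1 * 325 + 68
325 = 4 * 68 + 53
68 = 1 * 53 + 15
53 = 3 * 15 + 8
15 = 1 * 8 + 7
8 = 1 * 7 + 1
7 = 7 * 1 + 0
GCD(325, 393) = 1

Yes, coprime (GCD = 1)


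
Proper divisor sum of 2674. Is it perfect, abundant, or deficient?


Proper divisors: 1, 2, 7, 14, 191, 382, 1337
Sum = 1 + 2 + 7 + 14 + 191 + 382 + 1337 = 1934
1934 < 2674 → deficient

s(2674) = 1934 (deficient)


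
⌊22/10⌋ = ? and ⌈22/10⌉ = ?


22/10 = 2.2000
floor = 2
ceil = 3

floor = 2, ceil = 3


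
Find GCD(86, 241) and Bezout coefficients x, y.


Tabular extended Euclidean (each row: r = 86*s + 241*t):
r=86, s=1, t=0
r=241, s=0, t=1
q=0: r=86, s=1, t=0   [86*(1) + 241*(0) = 86]
q=2: r=69, s=-2, t=1   [86*(-2) + 241*(1) = 69]
q=1: r=17, s=3, t=-1   [86*(3) + 241*(-1) = 17]
q=4: r=1, s=-14, t=5   [86*(-14) + 241*(5) = 1]
q=17: r=0, s=241, t=-86   [86*(241) + 241*(-86) = 0]
GCD = 1; from the row with r=1: x=-14, y=5
Check: 86*(-14) + 241*(5) = -1204 + 1205 = 1

GCD = 1, x = -14, y = 5


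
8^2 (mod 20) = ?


8^1 mod 20 = 8
8^2 mod 20 = 4


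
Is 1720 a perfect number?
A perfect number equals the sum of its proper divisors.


Proper divisors of 1720: 1, 2, 4, 5, 8, 10, 20, 40, 43, 86, 172, 215, 344, 430, 860
Sum = 1 + 2 + 4 + 5 + 8 + 10 + 20 + 40 + 43 + 86 + 172 + 215 + 344 + 430 + 860 = 2240

No, 1720 is not perfect (2240 ≠ 1720)


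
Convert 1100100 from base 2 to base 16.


1100100 (base 2) = 100 (decimal)
100 (decimal) = 64 (base 16)


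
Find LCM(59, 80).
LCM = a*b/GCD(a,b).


GCD(59, 80) = 1
LCM = 59*80/1 = 4720/1 = 4720

LCM = 4720


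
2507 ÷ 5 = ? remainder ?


2507 = 5 * 501 + 2
Check: 2505 + 2 = 2507

q = 501, r = 2


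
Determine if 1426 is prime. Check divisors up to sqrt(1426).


1426 / 2 = 713 (exact division)
1426 is NOT prime.

No, 1426 is not prime


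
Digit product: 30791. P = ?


3 × 0 × 7 × 9 × 1 = 0


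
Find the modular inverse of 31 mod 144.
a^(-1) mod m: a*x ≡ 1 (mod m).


Use the extended Euclidean algorithm on (144, 31); each row r = 144*s + 31*t:
r=144, s=1, t=0
r=31, s=0, t=1
q=4: r=20, s=1, t=-4   [144*(1) + 31*(-4) = 20]
q=1: r=11, s=-1, t=5   [144*(-1) + 31*(5) = 11]
q=1: r=9, s=2, t=-9   [144*(2) + 31*(-9) = 9]
q=1: r=2, s=-3, t=14   [144*(-3) + 31*(14) = 2]
q=4: r=1, s=14, t=-65   [144*(14) + 31*(-65) = 1]
q=2: r=0, s=-31, t=144   [144*(-31) + 31*(144) = 0]
GCD = 1 with t = -65, so 31*(-65) ≡ 1 (mod 144)
Inverse = -65 mod 144 = 79
Check: 31 * 79 = 2449 ≡ 1 (mod 144)

31^(-1) ≡ 79 (mod 144)


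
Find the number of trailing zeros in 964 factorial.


floor(964/5) = 192
floor(964/25) = 38
floor(964/125) = 7
floor(964/625) = 1
Total = 238

238 trailing zeros


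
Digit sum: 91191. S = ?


9 + 1 + 1 + 9 + 1 = 21


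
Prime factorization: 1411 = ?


1411 / 17 = 83
83 / 83 = 1
1411 = 17 × 83


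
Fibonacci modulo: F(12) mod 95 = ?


F(k) mod 95 for k=1..12:
1, 1, 2, 3, 5, 8, 13, 21, 34, 55, 89, 49
F(12) mod 95 = 49


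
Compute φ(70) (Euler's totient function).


70 = 2 × 5 × 7
Prime factors: 2, 5, 7
φ(70) = 70 × (1-1/2) × (1-1/5) × (1-1/7)
= 70 × 1/2 × 4/5 × 6/7 = 24

φ(70) = 24


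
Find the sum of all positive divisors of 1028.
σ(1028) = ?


Divisors of 1028: 1, 2, 4, 257, 514, 1028
Sum = 1 + 2 + 4 + 257 + 514 + 1028 = 1806

σ(1028) = 1806


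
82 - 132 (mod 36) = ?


82 - 132 = -50
-50 mod 36 = 22


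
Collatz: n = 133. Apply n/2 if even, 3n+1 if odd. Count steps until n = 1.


133 → 400 → 200 → 100 → 50 → 25 → 76 → 38 → 19 → 58 → 29 → 88 → 44 → 22 → 11 → 34 → 17 → 52 → 26 → 13 → 40 → 20 → 10 → 5 → 16 → 8 → 4 → 2 → 1
Total steps = 28

28 steps


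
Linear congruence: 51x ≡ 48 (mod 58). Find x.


GCD(51, 58) = 1, unique solution
a^(-1) mod 58 = 33
x = 33 * 48 mod 58 = 18

x ≡ 18 (mod 58)


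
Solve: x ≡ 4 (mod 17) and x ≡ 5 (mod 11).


M = 17*11 = 187
M1 = M/17 = 11, M2 = M/11 = 17
M1^(-1) mod 17 = 14, M2^(-1) mod 11 = 2
x = 4*11*14 + 5*17*2 = 786
786 mod 187 = 38
Check: 38 mod 17 = 4 ✓, 38 mod 11 = 5 ✓

x ≡ 38 (mod 187)


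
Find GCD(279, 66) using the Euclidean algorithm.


279 = 4 * 66 + 15
66 = 4 * 15 + 6
15 = 2 * 6 + 3
6 = 2 * 3 + 0
GCD = 3


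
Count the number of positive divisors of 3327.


3327 = 3^1 × 1109^1
d(3327) = (1+1) × (1+1) = 4

4 divisors


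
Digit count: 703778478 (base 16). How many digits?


703778478 in base 16 = 29F2CEAE
Number of digits = 8

8 digits (base 16)


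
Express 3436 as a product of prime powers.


3436 / 2 = 1718
1718 / 2 = 859
859 / 859 = 1
3436 = 2^2 × 859


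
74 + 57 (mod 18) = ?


74 + 57 = 131
131 mod 18 = 5


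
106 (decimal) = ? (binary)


106 (base 10) = 106 (decimal)
106 (decimal) = 1101010 (base 2)


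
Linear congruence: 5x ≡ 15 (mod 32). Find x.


GCD(5, 32) = 1, unique solution
a^(-1) mod 32 = 13
x = 13 * 15 mod 32 = 3

x ≡ 3 (mod 32)


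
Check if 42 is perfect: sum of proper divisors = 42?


Proper divisors of 42: 1, 2, 3, 6, 7, 14, 21
Sum = 1 + 2 + 3 + 6 + 7 + 14 + 21 = 54

No, 42 is not perfect (54 ≠ 42)


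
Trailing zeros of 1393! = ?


floor(1393/5) = 278
floor(1393/25) = 55
floor(1393/125) = 11
floor(1393/625) = 2
Total = 346

346 trailing zeros


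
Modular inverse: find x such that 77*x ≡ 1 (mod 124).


Use the extended Euclidean algorithm on (124, 77); each row r = 124*s + 77*t:
r=124, s=1, t=0
r=77, s=0, t=1
q=1: r=47, s=1, t=-1   [124*(1) + 77*(-1) = 47]
q=1: r=30, s=-1, t=2   [124*(-1) + 77*(2) = 30]
q=1: r=17, s=2, t=-3   [124*(2) + 77*(-3) = 17]
q=1: r=13, s=-3, t=5   [124*(-3) + 77*(5) = 13]
q=1: r=4, s=5, t=-8   [124*(5) + 77*(-8) = 4]
q=3: r=1, s=-18, t=29   [124*(-18) + 77*(29) = 1]
q=4: r=0, s=77, t=-124   [124*(77) + 77*(-124) = 0]
GCD = 1 with t = 29, so 77*(29) ≡ 1 (mod 124)
Inverse = 29 mod 124 = 29
Check: 77 * 29 = 2233 ≡ 1 (mod 124)

77^(-1) ≡ 29 (mod 124)


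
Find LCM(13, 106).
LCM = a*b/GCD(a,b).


GCD(13, 106) = 1
LCM = 13*106/1 = 1378/1 = 1378

LCM = 1378


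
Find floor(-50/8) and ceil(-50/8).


-50/8 = -6.2500
floor = -7
ceil = -6

floor = -7, ceil = -6


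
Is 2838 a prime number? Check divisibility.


2838 / 2 = 1419 (exact division)
2838 is NOT prime.

No, 2838 is not prime


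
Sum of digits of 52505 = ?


5 + 2 + 5 + 0 + 5 = 17


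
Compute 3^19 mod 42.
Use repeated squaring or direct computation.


3^1 mod 42 = 3
3^2 mod 42 = 9
3^3 mod 42 = 27
3^4 mod 42 = 39
3^5 mod 42 = 33
3^6 mod 42 = 15
3^7 mod 42 = 3
3^8 mod 42 = 9
3^9 mod 42 = 27
3^10 mod 42 = 39
3^11 mod 42 = 33
3^12 mod 42 = 15
3^13 mod 42 = 3
3^14 mod 42 = 9
3^15 mod 42 = 27
3^16 mod 42 = 39
3^17 mod 42 = 33
3^18 mod 42 = 15
3^19 mod 42 = 3


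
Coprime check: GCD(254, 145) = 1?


Euclidean algorithm:
254 = 1 * 145 + 109
145 = 1 * 109 + 36
109 = 3 * 36 + 1
36 = 36 * 1 + 0
GCD(254, 145) = 1

Yes, coprime (GCD = 1)


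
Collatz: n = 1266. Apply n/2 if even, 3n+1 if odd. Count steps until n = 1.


1266 → 633 → 1900 → 950 → 475 → 1426 → 713 → 2140 → 1070 → 535 → 1606 → 803 → 2410 → 1205 → 3616 → 1808 → 904 → 452 → 226 → 113 → 340 → 170 → 85 → 256 → 128 → 64 → 32 → 16 → 8 → 4 → 2 → 1
Total steps = 31

31 steps


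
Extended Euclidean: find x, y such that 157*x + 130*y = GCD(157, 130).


Tabular extended Euclidean (each row: r = 157*s + 130*t):
r=157, s=1, t=0
r=130, s=0, t=1
q=1: r=27, s=1, t=-1   [157*(1) + 130*(-1) = 27]
q=4: r=22, s=-4, t=5   [157*(-4) + 130*(5) = 22]
q=1: r=5, s=5, t=-6   [157*(5) + 130*(-6) = 5]
q=4: r=2, s=-24, t=29   [157*(-24) + 130*(29) = 2]
q=2: r=1, s=53, t=-64   [157*(53) + 130*(-64) = 1]
q=2: r=0, s=-130, t=157   [157*(-130) + 130*(157) = 0]
GCD = 1; from the row with r=1: x=53, y=-64
Check: 157*(53) + 130*(-64) = 8321 - 8320 = 1

GCD = 1, x = 53, y = -64


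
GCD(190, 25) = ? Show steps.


190 = 7 * 25 + 15
25 = 1 * 15 + 10
15 = 1 * 10 + 5
10 = 2 * 5 + 0
GCD = 5


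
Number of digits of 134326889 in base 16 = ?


134326889 in base 16 = 801AA69
Number of digits = 7

7 digits (base 16)


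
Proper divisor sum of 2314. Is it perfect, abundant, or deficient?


Proper divisors: 1, 2, 13, 26, 89, 178, 1157
Sum = 1 + 2 + 13 + 26 + 89 + 178 + 1157 = 1466
1466 < 2314 → deficient

s(2314) = 1466 (deficient)


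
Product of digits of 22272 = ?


2 × 2 × 2 × 7 × 2 = 112


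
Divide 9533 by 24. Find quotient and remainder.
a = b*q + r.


9533 = 24 * 397 + 5
Check: 9528 + 5 = 9533

q = 397, r = 5


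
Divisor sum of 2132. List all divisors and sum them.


Divisors of 2132: 1, 2, 4, 13, 26, 41, 52, 82, 164, 533, 1066, 2132
Sum = 1 + 2 + 4 + 13 + 26 + 41 + 52 + 82 + 164 + 533 + 1066 + 2132 = 4116

σ(2132) = 4116


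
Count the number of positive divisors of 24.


24 = 2^3 × 3^1
d(24) = (3+1) × (1+1) = 8

8 divisors


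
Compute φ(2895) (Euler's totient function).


2895 = 3 × 5 × 193
Prime factors: 3, 5, 193
φ(2895) = 2895 × (1-1/3) × (1-1/5) × (1-1/193)
= 2895 × 2/3 × 4/5 × 192/193 = 1536

φ(2895) = 1536


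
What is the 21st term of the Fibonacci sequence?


Sequence: 1, 1, 2, 3, 5, 8, 13, 21, 34, 55, 89, 144, 233, 377, 610, 987, 1597, 2584, 4181, 6765, 10946
F(21) = 10946


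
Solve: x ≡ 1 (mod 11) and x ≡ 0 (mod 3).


M = 11*3 = 33
M1 = M/11 = 3, M2 = M/3 = 11
M1^(-1) mod 11 = 4, M2^(-1) mod 3 = 2
x = 1*3*4 + 0*11*2 = 12
12 mod 33 = 12
Check: 12 mod 11 = 1 ✓, 12 mod 3 = 0 ✓

x ≡ 12 (mod 33)


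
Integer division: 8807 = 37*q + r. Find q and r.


8807 = 37 * 238 + 1
Check: 8806 + 1 = 8807

q = 238, r = 1


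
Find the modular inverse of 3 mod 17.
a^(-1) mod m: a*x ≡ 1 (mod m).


Use the extended Euclidean algorithm on (17, 3); each row r = 17*s + 3*t:
r=17, s=1, t=0
r=3, s=0, t=1
q=5: r=2, s=1, t=-5   [17*(1) + 3*(-5) = 2]
q=1: r=1, s=-1, t=6   [17*(-1) + 3*(6) = 1]
q=2: r=0, s=3, t=-17   [17*(3) + 3*(-17) = 0]
GCD = 1 with t = 6, so 3*(6) ≡ 1 (mod 17)
Inverse = 6 mod 17 = 6
Check: 3 * 6 = 18 ≡ 1 (mod 17)

3^(-1) ≡ 6 (mod 17)


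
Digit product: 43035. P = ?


4 × 3 × 0 × 3 × 5 = 0


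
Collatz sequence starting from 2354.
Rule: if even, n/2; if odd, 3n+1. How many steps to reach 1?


2354 → 1177 → 3532 → 1766 → 883 → 2650 → 1325 → 3976 → 1988 → 994 → 497 → 1492 → 746 → 373 → 1120 → 560 → 280 → 140 → 70 → 35 → 106 → 53 → 160 → 80 → 40 → 20 → 10 → 5 → 16 → 8 → 4 → 2 → 1
Total steps = 32

32 steps


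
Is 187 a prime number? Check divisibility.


187 / 11 = 17 (exact division)
187 is NOT prime.

No, 187 is not prime


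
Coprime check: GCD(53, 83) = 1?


Euclidean algorithm:
83 = 1 * 53 + 30
53 = 1 * 30 + 23
30 = 1 * 23 + 7
23 = 3 * 7 + 2
7 = 3 * 2 + 1
2 = 2 * 1 + 0
GCD(53, 83) = 1

Yes, coprime (GCD = 1)


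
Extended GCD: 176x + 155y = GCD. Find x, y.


Tabular extended Euclidean (each row: r = 176*s + 155*t):
r=176, s=1, t=0
r=155, s=0, t=1
q=1: r=21, s=1, t=-1   [176*(1) + 155*(-1) = 21]
q=7: r=8, s=-7, t=8   [176*(-7) + 155*(8) = 8]
q=2: r=5, s=15, t=-17   [176*(15) + 155*(-17) = 5]
q=1: r=3, s=-22, t=25   [176*(-22) + 155*(25) = 3]
q=1: r=2, s=37, t=-42   [176*(37) + 155*(-42) = 2]
q=1: r=1, s=-59, t=67   [176*(-59) + 155*(67) = 1]
q=2: r=0, s=155, t=-176   [176*(155) + 155*(-176) = 0]
GCD = 1; from the row with r=1: x=-59, y=67
Check: 176*(-59) + 155*(67) = -10384 + 10385 = 1

GCD = 1, x = -59, y = 67


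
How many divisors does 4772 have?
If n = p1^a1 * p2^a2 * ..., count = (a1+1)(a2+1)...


4772 = 2^2 × 1193^1
d(4772) = (2+1) × (1+1) = 6

6 divisors


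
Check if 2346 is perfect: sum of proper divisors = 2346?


Proper divisors of 2346: 1, 2, 3, 6, 17, 23, 34, 46, 51, 69, 102, 138, 391, 782, 1173
Sum = 1 + 2 + 3 + 6 + 17 + 23 + 34 + 46 + 51 + 69 + 102 + 138 + 391 + 782 + 1173 = 2838

No, 2346 is not perfect (2838 ≠ 2346)


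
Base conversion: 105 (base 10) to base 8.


105 (base 10) = 105 (decimal)
105 (decimal) = 151 (base 8)


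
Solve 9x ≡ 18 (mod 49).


GCD(9, 49) = 1, unique solution
a^(-1) mod 49 = 11
x = 11 * 18 mod 49 = 2

x ≡ 2 (mod 49)


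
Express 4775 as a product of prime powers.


4775 / 5 = 955
955 / 5 = 191
191 / 191 = 1
4775 = 5^2 × 191


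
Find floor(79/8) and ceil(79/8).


79/8 = 9.8750
floor = 9
ceil = 10

floor = 9, ceil = 10


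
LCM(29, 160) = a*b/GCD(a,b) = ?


GCD(29, 160) = 1
LCM = 29*160/1 = 4640/1 = 4640

LCM = 4640


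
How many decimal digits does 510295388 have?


510295388 has 9 digits in base 10
floor(log10(510295388)) + 1 = floor(8.7078) + 1 = 9

9 digits (base 10)


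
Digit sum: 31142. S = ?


3 + 1 + 1 + 4 + 2 = 11


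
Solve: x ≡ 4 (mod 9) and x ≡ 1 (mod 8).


M = 9*8 = 72
M1 = M/9 = 8, M2 = M/8 = 9
M1^(-1) mod 9 = 8, M2^(-1) mod 8 = 1
x = 4*8*8 + 1*9*1 = 265
265 mod 72 = 49
Check: 49 mod 9 = 4 ✓, 49 mod 8 = 1 ✓

x ≡ 49 (mod 72)


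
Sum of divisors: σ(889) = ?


Divisors of 889: 1, 7, 127, 889
Sum = 1 + 7 + 127 + 889 = 1024

σ(889) = 1024


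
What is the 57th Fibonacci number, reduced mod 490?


F(k) mod 490 for k=1..57:
1, 1, 2, 3, 5, 8, 13, 21, 34, 55, 89, 144, 233, 377, 120, 7, 127, 134, 261, 395, 166, 71, 237, 308, 55, 363, 418, 291, 219, 20, 239, 259, 8, 267, 275, 52, 327, 379, 216, 105, 321, 426, 257, 193, 450, 153, 113, 266, 379, 155, 44, 199, 243, 442, 195, 147, 342
F(57) mod 490 = 342


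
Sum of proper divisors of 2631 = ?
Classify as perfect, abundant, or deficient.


Proper divisors: 1, 3, 877
Sum = 1 + 3 + 877 = 881
881 < 2631 → deficient

s(2631) = 881 (deficient)


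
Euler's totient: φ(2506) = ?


2506 = 2 × 7 × 179
Prime factors: 2, 7, 179
φ(2506) = 2506 × (1-1/2) × (1-1/7) × (1-1/179)
= 2506 × 1/2 × 6/7 × 178/179 = 1068

φ(2506) = 1068


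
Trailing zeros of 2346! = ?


floor(2346/5) = 469
floor(2346/25) = 93
floor(2346/125) = 18
floor(2346/625) = 3
Total = 583

583 trailing zeros


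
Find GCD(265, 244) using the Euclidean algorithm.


265 = 1 * 244 + 21
244 = 11 * 21 + 13
21 = 1 * 13 + 8
13 = 1 * 8 + 5
8 = 1 * 5 + 3
5 = 1 * 3 + 2
3 = 1 * 2 + 1
2 = 2 * 1 + 0
GCD = 1


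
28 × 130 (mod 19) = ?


28 × 130 = 3640
3640 mod 19 = 11


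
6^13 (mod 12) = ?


6^1 mod 12 = 6
6^2 mod 12 = 0
6^3 mod 12 = 0
6^4 mod 12 = 0
6^5 mod 12 = 0
6^6 mod 12 = 0
6^7 mod 12 = 0
6^8 mod 12 = 0
6^9 mod 12 = 0
6^10 mod 12 = 0
6^11 mod 12 = 0
6^12 mod 12 = 0
6^13 mod 12 = 0


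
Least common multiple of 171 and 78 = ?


GCD(171, 78) = 3
LCM = 171*78/3 = 13338/3 = 4446

LCM = 4446


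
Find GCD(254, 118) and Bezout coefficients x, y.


Tabular extended Euclidean (each row: r = 254*s + 118*t):
r=254, s=1, t=0
r=118, s=0, t=1
q=2: r=18, s=1, t=-2   [254*(1) + 118*(-2) = 18]
q=6: r=10, s=-6, t=13   [254*(-6) + 118*(13) = 10]
q=1: r=8, s=7, t=-15   [254*(7) + 118*(-15) = 8]
q=1: r=2, s=-13, t=28   [254*(-13) + 118*(28) = 2]
q=4: r=0, s=59, t=-127   [254*(59) + 118*(-127) = 0]
GCD = 2; from the row with r=2: x=-13, y=28
Check: 254*(-13) + 118*(28) = -3302 + 3304 = 2

GCD = 2, x = -13, y = 28


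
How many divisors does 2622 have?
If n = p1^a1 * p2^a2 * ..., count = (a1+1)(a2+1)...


2622 = 2^1 × 3^1 × 19^1 × 23^1
d(2622) = (1+1) × (1+1) × (1+1) × (1+1) = 16

16 divisors


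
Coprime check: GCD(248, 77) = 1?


Euclidean algorithm:
248 = 3 * 77 + 17
77 = 4 * 17 + 9
17 = 1 * 9 + 8
9 = 1 * 8 + 1
8 = 8 * 1 + 0
GCD(248, 77) = 1

Yes, coprime (GCD = 1)


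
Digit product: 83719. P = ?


8 × 3 × 7 × 1 × 9 = 1512


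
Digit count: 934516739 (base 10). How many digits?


934516739 has 9 digits in base 10
floor(log10(934516739)) + 1 = floor(8.9706) + 1 = 9

9 digits (base 10)


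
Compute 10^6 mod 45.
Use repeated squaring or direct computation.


10^1 mod 45 = 10
10^2 mod 45 = 10
10^3 mod 45 = 10
10^4 mod 45 = 10
10^5 mod 45 = 10
10^6 mod 45 = 10


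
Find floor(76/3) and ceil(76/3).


76/3 = 25.3333
floor = 25
ceil = 26

floor = 25, ceil = 26


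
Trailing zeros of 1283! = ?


floor(1283/5) = 256
floor(1283/25) = 51
floor(1283/125) = 10
floor(1283/625) = 2
Total = 319

319 trailing zeros


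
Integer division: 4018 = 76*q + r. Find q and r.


4018 = 76 * 52 + 66
Check: 3952 + 66 = 4018

q = 52, r = 66


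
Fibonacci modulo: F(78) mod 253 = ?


F(k) mod 253 for k=1..78:
1, 1, 2, 3, 5, 8, 13, 21, 34, 55, 89, 144, 233, 124, 104, 228, 79, 54, 133, 187, 67, 1, 68, 69, 137, 206, 90, 43, 133, 176, 56, 232, 35, 14, 49, 63, 112, 175, 34, 209, 243, 199, 189, 135, 71, 206, 24, 230, 1, 231, 232, 210, 189, 146, 82, 228, 57, 32, 89, 121, 210, 78, 35, 113, 148, 8, 156, 164, 67, 231, 45, 23, 68, 91, 159, 250, 156, 153
F(78) mod 253 = 153


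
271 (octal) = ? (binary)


271 (base 8) = 185 (decimal)
185 (decimal) = 10111001 (base 2)


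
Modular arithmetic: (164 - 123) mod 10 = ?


164 - 123 = 41
41 mod 10 = 1


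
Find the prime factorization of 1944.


1944 / 2 = 972
972 / 2 = 486
486 / 2 = 243
243 / 3 = 81
81 / 3 = 27
27 / 3 = 9
9 / 3 = 3
3 / 3 = 1
1944 = 2^3 × 3^5


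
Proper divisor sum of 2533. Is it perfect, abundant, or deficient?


Proper divisors: 1, 17, 149
Sum = 1 + 17 + 149 = 167
167 < 2533 → deficient

s(2533) = 167 (deficient)


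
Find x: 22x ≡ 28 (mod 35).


GCD(22, 35) = 1, unique solution
a^(-1) mod 35 = 8
x = 8 * 28 mod 35 = 14

x ≡ 14 (mod 35)


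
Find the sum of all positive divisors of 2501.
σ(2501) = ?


Divisors of 2501: 1, 41, 61, 2501
Sum = 1 + 41 + 61 + 2501 = 2604

σ(2501) = 2604


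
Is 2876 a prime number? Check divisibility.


2876 / 2 = 1438 (exact division)
2876 is NOT prime.

No, 2876 is not prime


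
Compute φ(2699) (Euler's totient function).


2699 = 2699
Prime factors: 2699
φ(2699) = 2699 × (1-1/2699)
= 2699 × 2698/2699 = 2698

φ(2699) = 2698


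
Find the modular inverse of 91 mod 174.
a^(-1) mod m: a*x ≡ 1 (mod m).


Use the extended Euclidean algorithm on (174, 91); each row r = 174*s + 91*t:
r=174, s=1, t=0
r=91, s=0, t=1
q=1: r=83, s=1, t=-1   [174*(1) + 91*(-1) = 83]
q=1: r=8, s=-1, t=2   [174*(-1) + 91*(2) = 8]
q=10: r=3, s=11, t=-21   [174*(11) + 91*(-21) = 3]
q=2: r=2, s=-23, t=44   [174*(-23) + 91*(44) = 2]
q=1: r=1, s=34, t=-65   [174*(34) + 91*(-65) = 1]
q=2: r=0, s=-91, t=174   [174*(-91) + 91*(174) = 0]
GCD = 1 with t = -65, so 91*(-65) ≡ 1 (mod 174)
Inverse = -65 mod 174 = 109
Check: 91 * 109 = 9919 ≡ 1 (mod 174)

91^(-1) ≡ 109 (mod 174)


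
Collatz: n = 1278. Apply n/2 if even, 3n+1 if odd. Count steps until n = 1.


1278 → 639 → 1918 → 959 → 2878 → 1439 → 4318 → 2159 → 6478 → 3239 → 9718 → 4859 → 14578 → 7289 → 21868 → 10934 → 5467 → 16402 → 8201 → 24604 → 12302 → 6151 → 18454 → 9227 → 27682 → 13841 → 41524 → 20762 → 10381 → 31144 → 15572 → 7786 → 3893 → 11680 → 5840 → 2920 → 1460 → 730 → 365 → 1096 → 548 → 274 → 137 → 412 → 206 → 103 → 310 → 155 → 466 → 233 → 700 → 350 → 175 → 526 → 263 → 790 → 395 → 1186 → 593 → 1780 → 890 → 445 → 1336 → 668 → 334 → 167 → 502 → 251 → 754 → 377 → 1132 → 566 → 283 → 850 → 425 → 1276 → 638 → 319 → 958 → 479 → 1438 → 719 → 2158 → 1079 → 3238 → 1619 → 4858 → 2429 → 7288 → 3644 → 1822 → 911 → 2734 → 1367 → 4102 → 2051 → 6154 → 3077 → 9232 → 4616 → 2308 → 1154 → 577 → 1732 → 866 → 433 → 1300 → 650 → 325 → 976 → 488 → 244 → 122 → 61 → 184 → 92 → 46 → 23 → 70 → 35 → 106 → 53 → 160 → 80 → 40 → 20 → 10 → 5 → 16 → 8 → 4 → 2 → 1
Total steps = 132

132 steps


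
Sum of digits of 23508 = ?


2 + 3 + 5 + 0 + 8 = 18


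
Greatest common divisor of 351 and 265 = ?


351 = 1 * 265 + 86
265 = 3 * 86 + 7
86 = 12 * 7 + 2
7 = 3 * 2 + 1
2 = 2 * 1 + 0
GCD = 1


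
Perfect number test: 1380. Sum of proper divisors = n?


Proper divisors of 1380: 1, 2, 3, 4, 5, 6, 10, 12, 15, 20, 23, 30, 46, 60, 69, 92, 115, 138, 230, 276, 345, 460, 690
Sum = 1 + 2 + 3 + 4 + 5 + 6 + 10 + 12 + 15 + 20 + 23 + 30 + 46 + 60 + 69 + 92 + 115 + 138 + 230 + 276 + 345 + 460 + 690 = 2652

No, 1380 is not perfect (2652 ≠ 1380)


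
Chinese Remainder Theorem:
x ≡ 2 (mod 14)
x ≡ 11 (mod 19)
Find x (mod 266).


M = 14*19 = 266
M1 = M/14 = 19, M2 = M/19 = 14
M1^(-1) mod 14 = 3, M2^(-1) mod 19 = 15
x = 2*19*3 + 11*14*15 = 2424
2424 mod 266 = 30
Check: 30 mod 14 = 2 ✓, 30 mod 19 = 11 ✓

x ≡ 30 (mod 266)


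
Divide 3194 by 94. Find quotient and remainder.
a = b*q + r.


3194 = 94 * 33 + 92
Check: 3102 + 92 = 3194

q = 33, r = 92


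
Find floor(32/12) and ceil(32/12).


32/12 = 2.6667
floor = 2
ceil = 3

floor = 2, ceil = 3


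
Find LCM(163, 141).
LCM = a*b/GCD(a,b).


GCD(163, 141) = 1
LCM = 163*141/1 = 22983/1 = 22983

LCM = 22983


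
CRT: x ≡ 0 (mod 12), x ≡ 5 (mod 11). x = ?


M = 12*11 = 132
M1 = M/12 = 11, M2 = M/11 = 12
M1^(-1) mod 12 = 11, M2^(-1) mod 11 = 1
x = 0*11*11 + 5*12*1 = 60
60 mod 132 = 60
Check: 60 mod 12 = 0 ✓, 60 mod 11 = 5 ✓

x ≡ 60 (mod 132)


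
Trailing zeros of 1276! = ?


floor(1276/5) = 255
floor(1276/25) = 51
floor(1276/125) = 10
floor(1276/625) = 2
Total = 318

318 trailing zeros


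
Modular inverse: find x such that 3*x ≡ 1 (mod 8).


Use the extended Euclidean algorithm on (8, 3); each row r = 8*s + 3*t:
r=8, s=1, t=0
r=3, s=0, t=1
q=2: r=2, s=1, t=-2   [8*(1) + 3*(-2) = 2]
q=1: r=1, s=-1, t=3   [8*(-1) + 3*(3) = 1]
q=2: r=0, s=3, t=-8   [8*(3) + 3*(-8) = 0]
GCD = 1 with t = 3, so 3*(3) ≡ 1 (mod 8)
Inverse = 3 mod 8 = 3
Check: 3 * 3 = 9 ≡ 1 (mod 8)

3^(-1) ≡ 3 (mod 8)


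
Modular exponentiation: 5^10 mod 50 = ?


5^1 mod 50 = 5
5^2 mod 50 = 25
5^3 mod 50 = 25
5^4 mod 50 = 25
5^5 mod 50 = 25
5^6 mod 50 = 25
5^7 mod 50 = 25
5^8 mod 50 = 25
5^9 mod 50 = 25
5^10 mod 50 = 25


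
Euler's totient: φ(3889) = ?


3889 = 3889
Prime factors: 3889
φ(3889) = 3889 × (1-1/3889)
= 3889 × 3888/3889 = 3888

φ(3889) = 3888


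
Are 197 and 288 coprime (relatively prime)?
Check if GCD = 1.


Euclidean algorithm:
288 = 1 * 197 + 91
197 = 2 * 91 + 15
91 = 6 * 15 + 1
15 = 15 * 1 + 0
GCD(197, 288) = 1

Yes, coprime (GCD = 1)


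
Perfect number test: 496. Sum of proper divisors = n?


Proper divisors of 496: 1, 2, 4, 8, 16, 31, 62, 124, 248
Sum = 1 + 2 + 4 + 8 + 16 + 31 + 62 + 124 + 248 = 496

Yes, 496 is perfect (496 = 496)


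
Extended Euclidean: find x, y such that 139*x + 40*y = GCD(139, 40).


Tabular extended Euclidean (each row: r = 139*s + 40*t):
r=139, s=1, t=0
r=40, s=0, t=1
q=3: r=19, s=1, t=-3   [139*(1) + 40*(-3) = 19]
q=2: r=2, s=-2, t=7   [139*(-2) + 40*(7) = 2]
q=9: r=1, s=19, t=-66   [139*(19) + 40*(-66) = 1]
q=2: r=0, s=-40, t=139   [139*(-40) + 40*(139) = 0]
GCD = 1; from the row with r=1: x=19, y=-66
Check: 139*(19) + 40*(-66) = 2641 - 2640 = 1

GCD = 1, x = 19, y = -66


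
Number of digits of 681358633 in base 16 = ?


681358633 in base 16 = 289CB529
Number of digits = 8

8 digits (base 16)


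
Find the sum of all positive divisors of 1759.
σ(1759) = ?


Divisors of 1759: 1, 1759
Sum = 1 + 1759 = 1760

σ(1759) = 1760


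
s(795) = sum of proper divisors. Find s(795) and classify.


Proper divisors: 1, 3, 5, 15, 53, 159, 265
Sum = 1 + 3 + 5 + 15 + 53 + 159 + 265 = 501
501 < 795 → deficient

s(795) = 501 (deficient)


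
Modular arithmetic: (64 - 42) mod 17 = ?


64 - 42 = 22
22 mod 17 = 5


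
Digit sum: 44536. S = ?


4 + 4 + 5 + 3 + 6 = 22


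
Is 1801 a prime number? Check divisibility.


Check divisors up to sqrt(1801) = 42.4382
No divisors found.
1801 is prime.

Yes, 1801 is prime


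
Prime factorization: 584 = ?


584 / 2 = 292
292 / 2 = 146
146 / 2 = 73
73 / 73 = 1
584 = 2^3 × 73


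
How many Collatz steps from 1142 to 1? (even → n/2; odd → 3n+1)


1142 → 571 → 1714 → 857 → 2572 → 1286 → 643 → 1930 → 965 → 2896 → 1448 → 724 → 362 → 181 → 544 → 272 → 136 → 68 → 34 → 17 → 52 → 26 → 13 → 40 → 20 → 10 → 5 → 16 → 8 → 4 → 2 → 1
Total steps = 31

31 steps


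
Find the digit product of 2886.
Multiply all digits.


2 × 8 × 8 × 6 = 768


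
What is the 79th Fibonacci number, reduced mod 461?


F(k) mod 461 for k=1..79:
1, 1, 2, 3, 5, 8, 13, 21, 34, 55, 89, 144, 233, 377, 149, 65, 214, 279, 32, 311, 343, 193, 75, 268, 343, 150, 32, 182, 214, 396, 149, 84, 233, 317, 89, 406, 34, 440, 13, 453, 5, 458, 2, 460, 1, 0, 1, 1, 2, 3, 5, 8, 13, 21, 34, 55, 89, 144, 233, 377, 149, 65, 214, 279, 32, 311, 343, 193, 75, 268, 343, 150, 32, 182, 214, 396, 149, 84, 233
F(79) mod 461 = 233


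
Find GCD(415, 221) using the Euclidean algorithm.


415 = 1 * 221 + 194
221 = 1 * 194 + 27
194 = 7 * 27 + 5
27 = 5 * 5 + 2
5 = 2 * 2 + 1
2 = 2 * 1 + 0
GCD = 1


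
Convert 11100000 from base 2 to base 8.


11100000 (base 2) = 224 (decimal)
224 (decimal) = 340 (base 8)


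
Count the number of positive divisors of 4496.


4496 = 2^4 × 281^1
d(4496) = (4+1) × (1+1) = 10

10 divisors


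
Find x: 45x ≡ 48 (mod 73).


GCD(45, 73) = 1, unique solution
a^(-1) mod 73 = 13
x = 13 * 48 mod 73 = 40

x ≡ 40 (mod 73)


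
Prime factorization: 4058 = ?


4058 / 2 = 2029
2029 / 2029 = 1
4058 = 2 × 2029


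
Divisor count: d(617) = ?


617 = 617^1
d(617) = (1+1) = 2

2 divisors


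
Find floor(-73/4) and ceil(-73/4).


-73/4 = -18.2500
floor = -19
ceil = -18

floor = -19, ceil = -18


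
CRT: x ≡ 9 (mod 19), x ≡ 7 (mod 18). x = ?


M = 19*18 = 342
M1 = M/19 = 18, M2 = M/18 = 19
M1^(-1) mod 19 = 18, M2^(-1) mod 18 = 1
x = 9*18*18 + 7*19*1 = 3049
3049 mod 342 = 313
Check: 313 mod 19 = 9 ✓, 313 mod 18 = 7 ✓

x ≡ 313 (mod 342)


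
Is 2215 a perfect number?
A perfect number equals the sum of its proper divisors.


Proper divisors of 2215: 1, 5, 443
Sum = 1 + 5 + 443 = 449

No, 2215 is not perfect (449 ≠ 2215)


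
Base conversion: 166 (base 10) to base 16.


166 (base 10) = 166 (decimal)
166 (decimal) = A6 (base 16)


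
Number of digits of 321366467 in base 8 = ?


321366467 in base 8 = 2311724703
Number of digits = 10

10 digits (base 8)


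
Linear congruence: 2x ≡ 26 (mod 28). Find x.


GCD(2, 28) = 2 divides 26
Divide: 1x ≡ 13 (mod 14)
x ≡ 13 (mod 14)


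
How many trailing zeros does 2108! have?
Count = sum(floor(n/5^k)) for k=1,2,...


floor(2108/5) = 421
floor(2108/25) = 84
floor(2108/125) = 16
floor(2108/625) = 3
Total = 524

524 trailing zeros


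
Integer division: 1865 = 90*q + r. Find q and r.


1865 = 90 * 20 + 65
Check: 1800 + 65 = 1865

q = 20, r = 65


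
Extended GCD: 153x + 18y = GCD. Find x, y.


Tabular extended Euclidean (each row: r = 153*s + 18*t):
r=153, s=1, t=0
r=18, s=0, t=1
q=8: r=9, s=1, t=-8   [153*(1) + 18*(-8) = 9]
q=2: r=0, s=-2, t=17   [153*(-2) + 18*(17) = 0]
GCD = 9; from the row with r=9: x=1, y=-8
Check: 153*(1) + 18*(-8) = 153 - 144 = 9

GCD = 9, x = 1, y = -8


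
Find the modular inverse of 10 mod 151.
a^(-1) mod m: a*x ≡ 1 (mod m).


Use the extended Euclidean algorithm on (151, 10); each row r = 151*s + 10*t:
r=151, s=1, t=0
r=10, s=0, t=1
q=15: r=1, s=1, t=-15   [151*(1) + 10*(-15) = 1]
q=10: r=0, s=-10, t=151   [151*(-10) + 10*(151) = 0]
GCD = 1 with t = -15, so 10*(-15) ≡ 1 (mod 151)
Inverse = -15 mod 151 = 136
Check: 10 * 136 = 1360 ≡ 1 (mod 151)

10^(-1) ≡ 136 (mod 151)


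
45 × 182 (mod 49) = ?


45 × 182 = 8190
8190 mod 49 = 7


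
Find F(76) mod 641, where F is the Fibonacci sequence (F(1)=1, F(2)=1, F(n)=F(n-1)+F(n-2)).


F(k) mod 641 for k=1..76:
1, 1, 2, 3, 5, 8, 13, 21, 34, 55, 89, 144, 233, 377, 610, 346, 315, 20, 335, 355, 49, 404, 453, 216, 28, 244, 272, 516, 147, 22, 169, 191, 360, 551, 270, 180, 450, 630, 439, 428, 226, 13, 239, 252, 491, 102, 593, 54, 6, 60, 66, 126, 192, 318, 510, 187, 56, 243, 299, 542, 200, 101, 301, 402, 62, 464, 526, 349, 234, 583, 176, 118, 294, 412, 65, 477
F(76) mod 641 = 477


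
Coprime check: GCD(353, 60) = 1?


Euclidean algorithm:
353 = 5 * 60 + 53
60 = 1 * 53 + 7
53 = 7 * 7 + 4
7 = 1 * 4 + 3
4 = 1 * 3 + 1
3 = 3 * 1 + 0
GCD(353, 60) = 1

Yes, coprime (GCD = 1)


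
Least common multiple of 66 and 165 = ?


GCD(66, 165) = 33
LCM = 66*165/33 = 10890/33 = 330

LCM = 330


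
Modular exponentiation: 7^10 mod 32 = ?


7^1 mod 32 = 7
7^2 mod 32 = 17
7^3 mod 32 = 23
7^4 mod 32 = 1
7^5 mod 32 = 7
7^6 mod 32 = 17
7^7 mod 32 = 23
7^8 mod 32 = 1
7^9 mod 32 = 7
7^10 mod 32 = 17


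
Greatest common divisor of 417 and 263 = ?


417 = 1 * 263 + 154
263 = 1 * 154 + 109
154 = 1 * 109 + 45
109 = 2 * 45 + 19
45 = 2 * 19 + 7
19 = 2 * 7 + 5
7 = 1 * 5 + 2
5 = 2 * 2 + 1
2 = 2 * 1 + 0
GCD = 1


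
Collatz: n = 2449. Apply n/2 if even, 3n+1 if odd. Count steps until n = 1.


2449 → 7348 → 3674 → 1837 → 5512 → 2756 → 1378 → 689 → 2068 → 1034 → 517 → 1552 → 776 → 388 → 194 → 97 → 292 → 146 → 73 → 220 → 110 → 55 → 166 → 83 → 250 → 125 → 376 → 188 → 94 → 47 → 142 → 71 → 214 → 107 → 322 → 161 → 484 → 242 → 121 → 364 → 182 → 91 → 274 → 137 → 412 → 206 → 103 → 310 → 155 → 466 → 233 → 700 → 350 → 175 → 526 → 263 → 790 → 395 → 1186 → 593 → 1780 → 890 → 445 → 1336 → 668 → 334 → 167 → 502 → 251 → 754 → 377 → 1132 → 566 → 283 → 850 → 425 → 1276 → 638 → 319 → 958 → 479 → 1438 → 719 → 2158 → 1079 → 3238 → 1619 → 4858 → 2429 → 7288 → 3644 → 1822 → 911 → 2734 → 1367 → 4102 → 2051 → 6154 → 3077 → 9232 → 4616 → 2308 → 1154 → 577 → 1732 → 866 → 433 → 1300 → 650 → 325 → 976 → 488 → 244 → 122 → 61 → 184 → 92 → 46 → 23 → 70 → 35 → 106 → 53 → 160 → 80 → 40 → 20 → 10 → 5 → 16 → 8 → 4 → 2 → 1
Total steps = 133

133 steps


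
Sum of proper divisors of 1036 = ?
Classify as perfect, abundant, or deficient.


Proper divisors: 1, 2, 4, 7, 14, 28, 37, 74, 148, 259, 518
Sum = 1 + 2 + 4 + 7 + 14 + 28 + 37 + 74 + 148 + 259 + 518 = 1092
1092 > 1036 → abundant

s(1036) = 1092 (abundant)


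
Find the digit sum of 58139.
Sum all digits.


5 + 8 + 1 + 3 + 9 = 26


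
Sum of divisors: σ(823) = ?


Divisors of 823: 1, 823
Sum = 1 + 823 = 824

σ(823) = 824


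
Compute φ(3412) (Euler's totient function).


3412 = 2^2 × 853
Prime factors: 2, 853
φ(3412) = 3412 × (1-1/2) × (1-1/853)
= 3412 × 1/2 × 852/853 = 1704

φ(3412) = 1704


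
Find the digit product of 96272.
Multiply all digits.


9 × 6 × 2 × 7 × 2 = 1512


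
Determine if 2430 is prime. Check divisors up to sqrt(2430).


2430 / 2 = 1215 (exact division)
2430 is NOT prime.

No, 2430 is not prime


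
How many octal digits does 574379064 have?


574379064 in base 8 = 4217052070
Number of digits = 10

10 digits (base 8)


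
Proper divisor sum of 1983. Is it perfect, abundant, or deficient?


Proper divisors: 1, 3, 661
Sum = 1 + 3 + 661 = 665
665 < 1983 → deficient

s(1983) = 665 (deficient)


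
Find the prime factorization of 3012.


3012 / 2 = 1506
1506 / 2 = 753
753 / 3 = 251
251 / 251 = 1
3012 = 2^2 × 3 × 251


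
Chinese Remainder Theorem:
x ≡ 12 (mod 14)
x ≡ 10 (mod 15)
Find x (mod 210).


M = 14*15 = 210
M1 = M/14 = 15, M2 = M/15 = 14
M1^(-1) mod 14 = 1, M2^(-1) mod 15 = 14
x = 12*15*1 + 10*14*14 = 2140
2140 mod 210 = 40
Check: 40 mod 14 = 12 ✓, 40 mod 15 = 10 ✓

x ≡ 40 (mod 210)


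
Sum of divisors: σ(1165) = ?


Divisors of 1165: 1, 5, 233, 1165
Sum = 1 + 5 + 233 + 1165 = 1404

σ(1165) = 1404


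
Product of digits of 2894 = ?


2 × 8 × 9 × 4 = 576


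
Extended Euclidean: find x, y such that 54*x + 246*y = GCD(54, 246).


Tabular extended Euclidean (each row: r = 54*s + 246*t):
r=54, s=1, t=0
r=246, s=0, t=1
q=0: r=54, s=1, t=0   [54*(1) + 246*(0) = 54]
q=4: r=30, s=-4, t=1   [54*(-4) + 246*(1) = 30]
q=1: r=24, s=5, t=-1   [54*(5) + 246*(-1) = 24]
q=1: r=6, s=-9, t=2   [54*(-9) + 246*(2) = 6]
q=4: r=0, s=41, t=-9   [54*(41) + 246*(-9) = 0]
GCD = 6; from the row with r=6: x=-9, y=2
Check: 54*(-9) + 246*(2) = -486 + 492 = 6

GCD = 6, x = -9, y = 2


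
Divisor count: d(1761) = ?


1761 = 3^1 × 587^1
d(1761) = (1+1) × (1+1) = 4

4 divisors


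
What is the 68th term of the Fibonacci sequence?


Sequence: 1, 1, 2, 3, 5, 8, 13, 21, 34, 55, 89, 144, 233, 377, 610, 987, 1597, 2584, 4181, 6765, 10946, 17711, 28657, 46368, 75025, 121393, 196418, 317811, 514229, 832040, 1346269, 2178309, 3524578, 5702887, 9227465, 14930352, 24157817, 39088169, 63245986, 102334155, 165580141, 267914296, 433494437, 701408733, 1134903170, 1836311903, 2971215073, 4807526976, 7778742049, 12586269025, 20365011074, 32951280099, 53316291173, 86267571272, 139583862445, 225851433717, 365435296162, 591286729879, 956722026041, 1548008755920, 2504730781961, 4052739537881, 6557470319842, 10610209857723, 17167680177565, 27777890035288, 44945570212853, 72723460248141
F(68) = 72723460248141


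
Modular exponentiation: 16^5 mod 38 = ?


16^1 mod 38 = 16
16^2 mod 38 = 28
16^3 mod 38 = 30
16^4 mod 38 = 24
16^5 mod 38 = 4


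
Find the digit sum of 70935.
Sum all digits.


7 + 0 + 9 + 3 + 5 = 24


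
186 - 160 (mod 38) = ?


186 - 160 = 26
26 mod 38 = 26


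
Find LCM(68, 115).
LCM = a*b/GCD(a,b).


GCD(68, 115) = 1
LCM = 68*115/1 = 7820/1 = 7820

LCM = 7820


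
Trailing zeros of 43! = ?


floor(43/5) = 8
floor(43/25) = 1
Total = 9

9 trailing zeros


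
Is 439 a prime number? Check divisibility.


Check divisors up to sqrt(439) = 20.9523
No divisors found.
439 is prime.

Yes, 439 is prime


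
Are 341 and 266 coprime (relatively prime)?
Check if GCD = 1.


Euclidean algorithm:
341 = 1 * 266 + 75
266 = 3 * 75 + 41
75 = 1 * 41 + 34
41 = 1 * 34 + 7
34 = 4 * 7 + 6
7 = 1 * 6 + 1
6 = 6 * 1 + 0
GCD(341, 266) = 1

Yes, coprime (GCD = 1)


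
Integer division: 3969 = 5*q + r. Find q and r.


3969 = 5 * 793 + 4
Check: 3965 + 4 = 3969

q = 793, r = 4


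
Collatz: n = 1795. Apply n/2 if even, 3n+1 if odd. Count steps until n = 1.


1795 → 5386 → 2693 → 8080 → 4040 → 2020 → 1010 → 505 → 1516 → 758 → 379 → 1138 → 569 → 1708 → 854 → 427 → 1282 → 641 → 1924 → 962 → 481 → 1444 → 722 → 361 → 1084 → 542 → 271 → 814 → 407 → 1222 → 611 → 1834 → 917 → 2752 → 1376 → 688 → 344 → 172 → 86 → 43 → 130 → 65 → 196 → 98 → 49 → 148 → 74 → 37 → 112 → 56 → 28 → 14 → 7 → 22 → 11 → 34 → 17 → 52 → 26 → 13 → 40 → 20 → 10 → 5 → 16 → 8 → 4 → 2 → 1
Total steps = 68

68 steps
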